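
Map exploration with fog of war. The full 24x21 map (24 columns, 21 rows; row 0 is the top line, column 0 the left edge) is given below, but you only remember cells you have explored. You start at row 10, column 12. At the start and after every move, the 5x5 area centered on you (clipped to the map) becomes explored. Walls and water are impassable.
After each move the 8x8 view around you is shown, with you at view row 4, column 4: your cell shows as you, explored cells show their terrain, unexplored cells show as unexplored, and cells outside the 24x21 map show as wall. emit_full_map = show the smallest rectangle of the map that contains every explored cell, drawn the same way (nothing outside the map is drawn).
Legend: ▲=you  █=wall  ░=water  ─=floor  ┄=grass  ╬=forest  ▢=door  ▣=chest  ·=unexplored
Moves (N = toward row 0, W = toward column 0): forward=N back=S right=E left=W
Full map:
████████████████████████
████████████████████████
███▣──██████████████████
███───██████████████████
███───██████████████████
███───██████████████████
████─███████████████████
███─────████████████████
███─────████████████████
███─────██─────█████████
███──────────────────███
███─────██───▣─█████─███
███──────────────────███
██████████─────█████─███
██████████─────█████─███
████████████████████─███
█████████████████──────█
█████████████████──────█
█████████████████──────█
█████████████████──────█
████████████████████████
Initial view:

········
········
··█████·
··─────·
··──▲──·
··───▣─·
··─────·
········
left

········
········
··██████
··█─────
··──▲───
··█───▣─
··──────
········

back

········
··██████
··█─────
··──────
··█─▲─▣─
··──────
··█────·
········

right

········
·██████·
·█─────·
·──────·
·█──▲▣─·
·──────·
·█─────·
········

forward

········
········
·██████·
·█─────·
·───▲──·
·█───▣─·
·──────·
·█─────·

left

········
········
··██████
··█─────
··──▲───
··█───▣─
··──────
··█─────

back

········
··██████
··█─────
··──────
··█─▲─▣─
··──────
··█─────
········

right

········
·██████·
·█─────·
·──────·
·█──▲▣─·
·──────·
·█─────·
········

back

·██████·
·█─────·
·──────·
·█───▣─·
·───▲──·
·█─────·
··─────·
········

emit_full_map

██████
█─────
──────
█───▣─
───▲──
█─────
·─────

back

·█─────·
·──────·
·█───▣─·
·──────·
·█──▲──·
··─────·
··█████·
········

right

█─────··
──────··
█───▣─█·
───────·
█───▲─█·
·─────█·
·██████·
········

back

──────··
█───▣─█·
───────·
█─────█·
·───▲─█·
·██████·
··█████·
········

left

·──────·
·█───▣─█
·───────
·█─────█
··──▲──█
··██████
··██████
········

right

──────··
█───▣─█·
───────·
█─────█·
·───▲─█·
·██████·
·██████·
········

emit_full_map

██████·
█─────·
──────·
█───▣─█
───────
█─────█
·───▲─█
·██████
·██████

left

·──────·
·█───▣─█
·───────
·█─────█
··──▲──█
··██████
··██████
········

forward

·█─────·
·──────·
·█───▣─█
·───────
·█──▲──█
··─────█
··██████
··██████


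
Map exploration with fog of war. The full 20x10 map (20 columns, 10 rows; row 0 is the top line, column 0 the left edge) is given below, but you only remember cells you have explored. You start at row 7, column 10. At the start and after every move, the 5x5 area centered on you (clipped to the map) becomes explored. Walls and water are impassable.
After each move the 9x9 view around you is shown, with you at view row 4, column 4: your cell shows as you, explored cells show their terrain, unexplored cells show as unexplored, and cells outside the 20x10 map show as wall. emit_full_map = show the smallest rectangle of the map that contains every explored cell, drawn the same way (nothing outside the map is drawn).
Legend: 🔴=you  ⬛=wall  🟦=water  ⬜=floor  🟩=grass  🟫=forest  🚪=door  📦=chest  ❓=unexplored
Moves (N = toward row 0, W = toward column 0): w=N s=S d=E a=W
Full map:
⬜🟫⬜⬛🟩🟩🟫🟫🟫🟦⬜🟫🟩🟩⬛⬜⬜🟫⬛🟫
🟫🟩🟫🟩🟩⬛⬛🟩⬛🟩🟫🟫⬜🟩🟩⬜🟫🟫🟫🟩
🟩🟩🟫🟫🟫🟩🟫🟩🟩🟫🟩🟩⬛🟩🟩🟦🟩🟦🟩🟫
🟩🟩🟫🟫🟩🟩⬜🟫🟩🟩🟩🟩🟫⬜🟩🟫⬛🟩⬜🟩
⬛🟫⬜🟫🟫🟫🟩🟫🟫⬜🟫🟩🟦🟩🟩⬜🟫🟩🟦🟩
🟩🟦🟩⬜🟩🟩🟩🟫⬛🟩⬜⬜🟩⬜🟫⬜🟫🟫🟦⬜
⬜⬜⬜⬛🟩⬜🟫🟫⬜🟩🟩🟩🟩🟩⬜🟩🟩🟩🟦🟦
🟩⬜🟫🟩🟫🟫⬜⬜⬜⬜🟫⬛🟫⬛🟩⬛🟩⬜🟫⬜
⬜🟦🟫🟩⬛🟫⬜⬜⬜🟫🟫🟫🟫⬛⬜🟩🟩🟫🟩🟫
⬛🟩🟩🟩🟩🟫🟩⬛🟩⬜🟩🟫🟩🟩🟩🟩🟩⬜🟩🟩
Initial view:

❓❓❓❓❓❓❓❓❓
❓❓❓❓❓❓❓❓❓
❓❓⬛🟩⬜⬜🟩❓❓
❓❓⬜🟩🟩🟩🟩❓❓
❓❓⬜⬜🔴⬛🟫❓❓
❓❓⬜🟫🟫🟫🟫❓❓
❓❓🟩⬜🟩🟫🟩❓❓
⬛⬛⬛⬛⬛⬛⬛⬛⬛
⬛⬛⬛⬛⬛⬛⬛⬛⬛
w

❓❓❓❓❓❓❓❓❓
❓❓❓❓❓❓❓❓❓
❓❓🟫⬜🟫🟩🟦❓❓
❓❓⬛🟩⬜⬜🟩❓❓
❓❓⬜🟩🔴🟩🟩❓❓
❓❓⬜⬜🟫⬛🟫❓❓
❓❓⬜🟫🟫🟫🟫❓❓
❓❓🟩⬜🟩🟫🟩❓❓
⬛⬛⬛⬛⬛⬛⬛⬛⬛

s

❓❓❓❓❓❓❓❓❓
❓❓🟫⬜🟫🟩🟦❓❓
❓❓⬛🟩⬜⬜🟩❓❓
❓❓⬜🟩🟩🟩🟩❓❓
❓❓⬜⬜🔴⬛🟫❓❓
❓❓⬜🟫🟫🟫🟫❓❓
❓❓🟩⬜🟩🟫🟩❓❓
⬛⬛⬛⬛⬛⬛⬛⬛⬛
⬛⬛⬛⬛⬛⬛⬛⬛⬛

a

❓❓❓❓❓❓❓❓❓
❓❓❓🟫⬜🟫🟩🟦❓
❓❓🟫⬛🟩⬜⬜🟩❓
❓❓🟫⬜🟩🟩🟩🟩❓
❓❓⬜⬜🔴🟫⬛🟫❓
❓❓⬜⬜🟫🟫🟫🟫❓
❓❓⬛🟩⬜🟩🟫🟩❓
⬛⬛⬛⬛⬛⬛⬛⬛⬛
⬛⬛⬛⬛⬛⬛⬛⬛⬛

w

❓❓❓❓❓❓❓❓❓
❓❓❓❓❓❓❓❓❓
❓❓🟫🟫⬜🟫🟩🟦❓
❓❓🟫⬛🟩⬜⬜🟩❓
❓❓🟫⬜🔴🟩🟩🟩❓
❓❓⬜⬜⬜🟫⬛🟫❓
❓❓⬜⬜🟫🟫🟫🟫❓
❓❓⬛🟩⬜🟩🟫🟩❓
⬛⬛⬛⬛⬛⬛⬛⬛⬛

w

❓❓❓❓❓❓❓❓❓
❓❓❓❓❓❓❓❓❓
❓❓🟫🟩🟩🟩🟩❓❓
❓❓🟫🟫⬜🟫🟩🟦❓
❓❓🟫⬛🔴⬜⬜🟩❓
❓❓🟫⬜🟩🟩🟩🟩❓
❓❓⬜⬜⬜🟫⬛🟫❓
❓❓⬜⬜🟫🟫🟫🟫❓
❓❓⬛🟩⬜🟩🟫🟩❓

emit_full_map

🟫🟩🟩🟩🟩❓
🟫🟫⬜🟫🟩🟦
🟫⬛🔴⬜⬜🟩
🟫⬜🟩🟩🟩🟩
⬜⬜⬜🟫⬛🟫
⬜⬜🟫🟫🟫🟫
⬛🟩⬜🟩🟫🟩

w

❓❓❓❓❓❓❓❓❓
❓❓❓❓❓❓❓❓❓
❓❓🟩🟩🟫🟩🟩❓❓
❓❓🟫🟩🟩🟩🟩❓❓
❓❓🟫🟫🔴🟫🟩🟦❓
❓❓🟫⬛🟩⬜⬜🟩❓
❓❓🟫⬜🟩🟩🟩🟩❓
❓❓⬜⬜⬜🟫⬛🟫❓
❓❓⬜⬜🟫🟫🟫🟫❓

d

❓❓❓❓❓❓❓❓❓
❓❓❓❓❓❓❓❓❓
❓🟩🟩🟫🟩🟩⬛❓❓
❓🟫🟩🟩🟩🟩🟫❓❓
❓🟫🟫⬜🔴🟩🟦❓❓
❓🟫⬛🟩⬜⬜🟩❓❓
❓🟫⬜🟩🟩🟩🟩❓❓
❓⬜⬜⬜🟫⬛🟫❓❓
❓⬜⬜🟫🟫🟫🟫❓❓

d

❓❓❓❓❓❓❓❓❓
❓❓❓❓❓❓❓❓❓
🟩🟩🟫🟩🟩⬛🟩❓❓
🟫🟩🟩🟩🟩🟫⬜❓❓
🟫🟫⬜🟫🔴🟦🟩❓❓
🟫⬛🟩⬜⬜🟩⬜❓❓
🟫⬜🟩🟩🟩🟩🟩❓❓
⬜⬜⬜🟫⬛🟫❓❓❓
⬜⬜🟫🟫🟫🟫❓❓❓

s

❓❓❓❓❓❓❓❓❓
🟩🟩🟫🟩🟩⬛🟩❓❓
🟫🟩🟩🟩🟩🟫⬜❓❓
🟫🟫⬜🟫🟩🟦🟩❓❓
🟫⬛🟩⬜🔴🟩⬜❓❓
🟫⬜🟩🟩🟩🟩🟩❓❓
⬜⬜⬜🟫⬛🟫⬛❓❓
⬜⬜🟫🟫🟫🟫❓❓❓
⬛🟩⬜🟩🟫🟩❓❓❓

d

❓❓❓❓❓❓❓❓❓
🟩🟫🟩🟩⬛🟩❓❓❓
🟩🟩🟩🟩🟫⬜🟩❓❓
🟫⬜🟫🟩🟦🟩🟩❓❓
⬛🟩⬜⬜🔴⬜🟫❓❓
⬜🟩🟩🟩🟩🟩⬜❓❓
⬜⬜🟫⬛🟫⬛🟩❓❓
⬜🟫🟫🟫🟫❓❓❓❓
🟩⬜🟩🟫🟩❓❓❓❓

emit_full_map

🟩🟩🟫🟩🟩⬛🟩❓
🟫🟩🟩🟩🟩🟫⬜🟩
🟫🟫⬜🟫🟩🟦🟩🟩
🟫⬛🟩⬜⬜🔴⬜🟫
🟫⬜🟩🟩🟩🟩🟩⬜
⬜⬜⬜🟫⬛🟫⬛🟩
⬜⬜🟫🟫🟫🟫❓❓
⬛🟩⬜🟩🟫🟩❓❓

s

🟩🟫🟩🟩⬛🟩❓❓❓
🟩🟩🟩🟩🟫⬜🟩❓❓
🟫⬜🟫🟩🟦🟩🟩❓❓
⬛🟩⬜⬜🟩⬜🟫❓❓
⬜🟩🟩🟩🔴🟩⬜❓❓
⬜⬜🟫⬛🟫⬛🟩❓❓
⬜🟫🟫🟫🟫⬛⬜❓❓
🟩⬜🟩🟫🟩❓❓❓❓
⬛⬛⬛⬛⬛⬛⬛⬛⬛

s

🟩🟩🟩🟩🟫⬜🟩❓❓
🟫⬜🟫🟩🟦🟩🟩❓❓
⬛🟩⬜⬜🟩⬜🟫❓❓
⬜🟩🟩🟩🟩🟩⬜❓❓
⬜⬜🟫⬛🔴⬛🟩❓❓
⬜🟫🟫🟫🟫⬛⬜❓❓
🟩⬜🟩🟫🟩🟩🟩❓❓
⬛⬛⬛⬛⬛⬛⬛⬛⬛
⬛⬛⬛⬛⬛⬛⬛⬛⬛

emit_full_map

🟩🟩🟫🟩🟩⬛🟩❓
🟫🟩🟩🟩🟩🟫⬜🟩
🟫🟫⬜🟫🟩🟦🟩🟩
🟫⬛🟩⬜⬜🟩⬜🟫
🟫⬜🟩🟩🟩🟩🟩⬜
⬜⬜⬜🟫⬛🔴⬛🟩
⬜⬜🟫🟫🟫🟫⬛⬜
⬛🟩⬜🟩🟫🟩🟩🟩


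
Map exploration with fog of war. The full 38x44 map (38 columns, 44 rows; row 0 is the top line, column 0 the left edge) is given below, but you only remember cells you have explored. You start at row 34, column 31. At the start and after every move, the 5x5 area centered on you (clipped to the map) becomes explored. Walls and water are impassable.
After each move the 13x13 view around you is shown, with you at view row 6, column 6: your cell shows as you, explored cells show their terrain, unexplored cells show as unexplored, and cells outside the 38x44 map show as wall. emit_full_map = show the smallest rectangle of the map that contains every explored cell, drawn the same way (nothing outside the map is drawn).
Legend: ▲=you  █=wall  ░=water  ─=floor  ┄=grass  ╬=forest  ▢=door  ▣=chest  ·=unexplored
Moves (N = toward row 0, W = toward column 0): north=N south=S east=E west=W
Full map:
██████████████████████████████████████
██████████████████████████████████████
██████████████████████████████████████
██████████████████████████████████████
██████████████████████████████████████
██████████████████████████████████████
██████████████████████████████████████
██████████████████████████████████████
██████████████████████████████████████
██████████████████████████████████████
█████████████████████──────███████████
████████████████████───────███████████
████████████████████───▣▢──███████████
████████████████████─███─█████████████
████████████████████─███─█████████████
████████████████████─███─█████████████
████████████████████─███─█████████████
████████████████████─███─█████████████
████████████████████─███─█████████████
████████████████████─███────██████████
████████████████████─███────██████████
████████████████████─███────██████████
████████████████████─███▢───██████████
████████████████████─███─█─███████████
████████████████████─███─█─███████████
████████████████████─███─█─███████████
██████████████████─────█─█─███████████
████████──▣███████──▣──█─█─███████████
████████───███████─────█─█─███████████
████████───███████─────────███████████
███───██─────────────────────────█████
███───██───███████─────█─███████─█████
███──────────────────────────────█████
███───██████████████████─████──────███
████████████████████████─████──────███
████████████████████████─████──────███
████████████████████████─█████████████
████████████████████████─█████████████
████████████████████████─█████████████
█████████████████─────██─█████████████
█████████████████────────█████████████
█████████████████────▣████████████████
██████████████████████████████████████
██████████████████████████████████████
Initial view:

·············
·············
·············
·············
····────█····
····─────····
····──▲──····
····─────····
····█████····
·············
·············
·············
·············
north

·············
·············
·············
·············
····███─█····
····────█····
····──▲──····
····─────····
····─────····
····█████····
·············
·············
·············

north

·············
·············
·············
·············
····────█····
····███─█····
····──▲─█····
····─────····
····─────····
····─────····
····█████····
·············
·············

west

·············
·············
·············
·············
····─────█···
····████─█···
····──▲──█···
····█─────···
····█─────···
·····─────···
·····█████···
·············
·············

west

·············
·············
·············
·············
····──────█··
····█████─█··
····──▲───█··
····██─────··
····██─────··
······─────··
······█████··
·············
·············

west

·············
·············
·············
·············
····───────█·
····██████─█·
····──▲────█·
····███─────·
····███─────·
·······─────·
·······█████·
·············
·············

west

·············
·············
·············
·············
····────────█
····███████─█
····──▲─────█
····████─────
····████─────
········─────
········█████
·············
·············

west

·············
·············
·············
·············
····─────────
····─███████─
····──▲──────
····─████────
····─████────
·········────
·········████
·············
·············

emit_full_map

─────────█
─███████─█
──▲──────█
─████─────
─████─────
·····─────
·····█████

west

·············
·············
·············
·············
····─────────
····█─███████
····──▲──────
····█─████───
····█─████───
··········───
··········███
·············
·············

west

·············
·············
·············
·············
····─────────
····─█─██████
····──▲──────
····██─████──
····██─████──
···········──
···········██
·············
·············

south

·············
·············
·············
····─────────
····─█─██████
····─────────
····██▲████──
····██─████──
····██─██··──
···········██
·············
·············
·············

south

·············
·············
····─────────
····─█─██████
····─────────
····██─████──
····██▲████──
····██─██··──
····██─██··██
·············
·············
·············
·············

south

·············
····─────────
····─█─██████
····─────────
····██─████──
····██─████──
····██▲██··──
····██─██··██
····██─██····
·············
·············
·············
·············

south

····─────────
····─█─██████
····─────────
····██─████──
····██─████──
····██─██··──
····██▲██··██
····██─██····
····██─██····
·············
·············
·············
·············

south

····─█─██████
····─────────
····██─████──
····██─████──
····██─██··──
····██─██··██
····██▲██····
····██─██····
····██─██····
·············
·············
·············
·············

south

····─────────
····██─████──
····██─████──
····██─██··──
····██─██··██
····██─██····
····██▲██····
····██─██····
····───██····
·············
·············
·············
█████████████

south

····██─████──
····██─████──
····██─██··──
····██─██··██
····██─██····
····██─██····
····██▲██····
····───██····
····█████····
·············
·············
█████████████
█████████████

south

····██─████──
····██─██··──
····██─██··██
····██─██····
····██─██····
····██─██····
····──▲██····
····█████····
····█████····
·············
█████████████
█████████████
█████████████

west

·····██─████─
·····██─██··─
·····██─██··█
·····██─██···
····███─██···
····─██─██···
····──▲─██···
····▣█████···
····██████···
·············
█████████████
█████████████
█████████████

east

····██─████──
····██─██··──
····██─██··██
····██─██····
···███─██····
···─██─██····
···───▲██····
···▣█████····
···██████····
·············
█████████████
█████████████
█████████████

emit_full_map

·───────────█
·─█─███████─█
·───────────█
·██─████─────
·██─████─────
·██─██··─────
·██─██··█████
·██─██·······
███─██·······
─██─██·······
───▲██·······
▣█████·······
██████·······


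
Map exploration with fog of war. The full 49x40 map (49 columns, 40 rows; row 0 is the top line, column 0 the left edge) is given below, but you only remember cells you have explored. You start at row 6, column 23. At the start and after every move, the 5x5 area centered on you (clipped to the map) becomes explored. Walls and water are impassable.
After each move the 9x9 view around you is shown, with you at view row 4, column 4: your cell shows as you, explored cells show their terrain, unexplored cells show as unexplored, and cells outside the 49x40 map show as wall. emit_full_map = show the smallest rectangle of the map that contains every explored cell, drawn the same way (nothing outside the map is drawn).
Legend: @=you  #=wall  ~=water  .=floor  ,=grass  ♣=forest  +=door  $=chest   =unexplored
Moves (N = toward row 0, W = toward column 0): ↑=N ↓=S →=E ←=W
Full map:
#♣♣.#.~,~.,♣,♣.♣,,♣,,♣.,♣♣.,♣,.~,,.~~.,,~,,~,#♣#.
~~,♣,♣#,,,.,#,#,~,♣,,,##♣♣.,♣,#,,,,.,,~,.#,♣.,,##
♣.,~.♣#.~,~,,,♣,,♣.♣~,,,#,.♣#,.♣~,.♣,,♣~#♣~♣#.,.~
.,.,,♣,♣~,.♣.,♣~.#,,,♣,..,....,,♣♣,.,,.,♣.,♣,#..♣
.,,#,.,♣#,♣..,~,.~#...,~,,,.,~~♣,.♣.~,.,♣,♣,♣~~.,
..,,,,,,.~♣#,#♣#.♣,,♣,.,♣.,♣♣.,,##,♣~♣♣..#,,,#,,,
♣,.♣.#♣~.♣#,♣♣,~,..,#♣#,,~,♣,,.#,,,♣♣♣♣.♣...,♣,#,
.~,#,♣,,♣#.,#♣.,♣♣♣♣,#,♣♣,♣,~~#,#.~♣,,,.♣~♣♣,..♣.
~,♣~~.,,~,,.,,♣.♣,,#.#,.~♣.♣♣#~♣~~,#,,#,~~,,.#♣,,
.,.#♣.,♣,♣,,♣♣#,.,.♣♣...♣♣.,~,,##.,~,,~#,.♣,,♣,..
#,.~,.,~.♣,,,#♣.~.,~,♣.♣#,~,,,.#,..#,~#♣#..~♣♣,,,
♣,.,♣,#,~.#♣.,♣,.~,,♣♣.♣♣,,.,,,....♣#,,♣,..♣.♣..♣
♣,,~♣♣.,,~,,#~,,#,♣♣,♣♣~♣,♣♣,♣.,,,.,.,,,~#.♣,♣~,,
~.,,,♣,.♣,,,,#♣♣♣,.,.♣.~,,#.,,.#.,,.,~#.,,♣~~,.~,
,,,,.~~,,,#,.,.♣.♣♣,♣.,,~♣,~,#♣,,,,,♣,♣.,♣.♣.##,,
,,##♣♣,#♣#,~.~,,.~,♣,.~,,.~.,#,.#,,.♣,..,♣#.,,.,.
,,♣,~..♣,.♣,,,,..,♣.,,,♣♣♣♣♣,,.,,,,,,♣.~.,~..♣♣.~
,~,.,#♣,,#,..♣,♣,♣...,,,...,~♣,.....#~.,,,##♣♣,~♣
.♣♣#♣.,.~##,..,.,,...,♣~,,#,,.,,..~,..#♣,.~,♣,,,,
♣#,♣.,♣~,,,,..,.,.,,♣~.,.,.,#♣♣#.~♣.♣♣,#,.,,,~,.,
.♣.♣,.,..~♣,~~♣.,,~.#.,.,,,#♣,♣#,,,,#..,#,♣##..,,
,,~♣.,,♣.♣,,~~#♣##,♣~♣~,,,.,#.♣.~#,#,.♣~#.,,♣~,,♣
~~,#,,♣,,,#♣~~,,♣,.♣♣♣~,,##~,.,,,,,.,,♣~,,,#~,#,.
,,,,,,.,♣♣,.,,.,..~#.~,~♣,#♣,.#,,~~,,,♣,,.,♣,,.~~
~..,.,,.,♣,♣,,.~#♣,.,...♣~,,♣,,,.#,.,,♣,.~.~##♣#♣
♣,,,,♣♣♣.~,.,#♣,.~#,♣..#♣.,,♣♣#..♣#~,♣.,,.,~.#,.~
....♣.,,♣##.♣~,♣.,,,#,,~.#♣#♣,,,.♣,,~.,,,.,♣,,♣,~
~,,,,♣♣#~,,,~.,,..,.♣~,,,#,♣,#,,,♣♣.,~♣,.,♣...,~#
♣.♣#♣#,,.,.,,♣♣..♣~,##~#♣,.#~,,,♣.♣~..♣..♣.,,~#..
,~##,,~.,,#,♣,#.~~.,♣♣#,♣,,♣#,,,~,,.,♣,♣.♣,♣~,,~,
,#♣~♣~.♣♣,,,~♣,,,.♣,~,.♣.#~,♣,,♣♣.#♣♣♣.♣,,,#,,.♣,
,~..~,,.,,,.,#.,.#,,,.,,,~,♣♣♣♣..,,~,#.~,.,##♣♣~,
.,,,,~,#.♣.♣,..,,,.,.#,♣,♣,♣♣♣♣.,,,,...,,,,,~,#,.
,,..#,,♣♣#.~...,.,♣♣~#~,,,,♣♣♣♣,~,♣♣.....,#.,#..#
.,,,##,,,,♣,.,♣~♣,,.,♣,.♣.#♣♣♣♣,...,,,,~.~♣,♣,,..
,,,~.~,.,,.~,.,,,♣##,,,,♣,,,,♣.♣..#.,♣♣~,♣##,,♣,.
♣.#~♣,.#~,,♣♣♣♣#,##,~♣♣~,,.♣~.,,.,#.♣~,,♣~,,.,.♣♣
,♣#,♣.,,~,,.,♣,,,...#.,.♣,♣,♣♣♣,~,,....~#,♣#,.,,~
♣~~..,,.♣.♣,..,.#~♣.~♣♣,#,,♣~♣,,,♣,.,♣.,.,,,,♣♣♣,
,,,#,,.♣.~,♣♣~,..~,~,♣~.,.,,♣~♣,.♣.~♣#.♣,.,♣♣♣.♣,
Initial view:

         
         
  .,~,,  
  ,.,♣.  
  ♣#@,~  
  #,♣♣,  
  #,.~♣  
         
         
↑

         
         
  ♣,..,  
  .,~,,  
  ,.@♣.  
  ♣#,,~  
  #,♣♣,  
  #,.~♣  
         

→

         
         
 ♣,..,.  
 .,~,,,  
 ,.,@.,  
 ♣#,,~,  
 #,♣♣,♣  
 #,.~♣   
         

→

         
         
♣,..,..  
.,~,,,.  
,.,♣@,♣  
♣#,,~,♣  
#,♣♣,♣,  
#,.~♣    
         

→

         
         
,..,...  
,~,,,.,  
.,♣.@♣♣  
#,,~,♣,  
,♣♣,♣,~  
,.~♣     
         

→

         
         
..,....  
~,,,.,~  
,♣.,@♣.  
,,~,♣,,  
♣♣,♣,~~  
.~♣      
         

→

         
         
.,....,  
,,,.,~~  
♣.,♣@.,  
,~,♣,,.  
♣,♣,~~#  
~♣       
         

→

         
         
,....,,  
,,.,~~♣  
.,♣♣@,,  
~,♣,,.#  
,♣,~~#,  
♣        
         

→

         
         
....,,♣  
,.,~~♣,  
,♣♣.@,#  
,♣,,.#,  
♣,~~#,#  
         
         

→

         
         
...,,♣♣  
.,~~♣,.  
♣♣.,@##  
♣,,.#,,  
,~~#,#.  
         
         

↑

         
         
  ,.♣~,  
...,,♣♣  
.,~~@,.  
♣♣.,,##  
♣,,.#,,  
,~~#,#.  
         

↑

#########
         
  ,#,,,  
  ,.♣~,  
...,@♣♣  
.,~~♣,.  
♣♣.,,##  
♣,,.#,,  
,~~#,#.  

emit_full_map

        ,#,,,
        ,.♣~,
♣,..,....,@♣♣
.,~,,,.,~~♣,.
,.,♣.,♣♣.,,##
♣#,,~,♣,,.#,,
#,♣♣,♣,~~#,#.
#,.~♣        

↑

#########
#########
  ,.~,,  
  ,#,,,  
  ,.@~,  
...,,♣♣  
.,~~♣,.  
♣♣.,,##  
♣,,.#,,  

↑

#########
#########
#########
  ,.~,,  
  ,#@,,  
  ,.♣~,  
...,,♣♣  
.,~~♣,.  
♣♣.,,##  

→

#########
#########
#########
 ,.~,,.  
 ,#,@,,  
 ,.♣~,.  
..,,♣♣,  
,~~♣,.   
♣.,,##   

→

#########
#########
#########
,.~,,.~  
,#,,@,.  
,.♣~,.♣  
.,,♣♣,.  
~~♣,.    
.,,##    

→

#########
#########
#########
.~,,.~~  
#,,,@.,  
.♣~,.♣,  
,,♣♣,.,  
~♣,.     
,,##     

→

#########
#########
#########
~,,.~~.  
,,,,@,,  
♣~,.♣,,  
,♣♣,.,,  
♣,.      
,##      

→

#########
#########
#########
,,.~~.,  
,,,.@,~  
~,.♣,,♣  
♣♣,.,,.  
,.       
##       

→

#########
#########
#########
,.~~.,,  
,,.,@~,  
,.♣,,♣~  
♣,.,,.,  
.        
#        

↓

#########
#########
,.~~.,,  
,,.,,~,  
,.♣,@♣~  
♣,.,,.,  
. .~,.,  
#        
,        

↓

#########
,.~~.,,  
,,.,,~,  
,.♣,,♣~  
♣,.,@.,  
. .~,.,  
# ♣~♣♣.  
,        
.        

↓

,.~~.,,  
,,.,,~,  
,.♣,,♣~  
♣,.,,.,  
. .~@.,  
# ♣~♣♣.  
, ♣♣♣♣.  
.        
         

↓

,,.,,~,  
,.♣,,♣~  
♣,.,,.,  
. .~,.,  
# ♣~@♣.  
, ♣♣♣♣.  
. ♣,,,.  
         
         

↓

,.♣,,♣~  
♣,.,,.,  
. .~,.,  
# ♣~♣♣.  
, ♣♣@♣.  
. ♣,,,.  
  #,,#,  
         
         

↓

♣,.,,.,  
. .~,.,  
# ♣~♣♣.  
, ♣♣♣♣.  
. ♣,@,.  
  #,,#,  
  ~,,~#  
         
         

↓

. .~,.,  
# ♣~♣♣.  
, ♣♣♣♣.  
. ♣,,,.  
  #,@#,  
  ~,,~#  
  #,~#♣  
         
         

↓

# ♣~♣♣.  
, ♣♣♣♣.  
. ♣,,,.  
  #,,#,  
  ~,@~#  
  #,~#♣  
  ♣#,,♣  
         
         

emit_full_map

        ,.~,,.~~.,,
        ,#,,,,.,,~,
        ,.♣~,.♣,,♣~
♣,..,....,,♣♣,.,,.,
.,~,,,.,~~♣,. .~,.,
,.,♣.,♣♣.,,## ♣~♣♣.
♣#,,~,♣,,.#,, ♣♣♣♣.
#,♣♣,♣,~~#,#. ♣,,,.
#,.~♣         #,,#,
              ~,@~#
              #,~#♣
              ♣#,,♣

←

## ♣~♣♣. 
,, ♣♣♣♣. 
#.~♣,,,. 
  ,#,,#, 
  ,~@,~# 
  .#,~#♣ 
  .♣#,,♣ 
         
         

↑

,. .~,., 
## ♣~♣♣. 
,,,♣♣♣♣. 
#.~♣,,,. 
  ,#@,#, 
  ,~,,~# 
  .#,~#♣ 
  .♣#,,♣ 
         

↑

♣♣,.,,., 
,. .~,., 
##,♣~♣♣. 
,,,♣♣♣♣. 
#.~♣@,,. 
  ,#,,#, 
  ,~,,~# 
  .#,~#♣ 
  .♣#,,♣ 

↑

~,.♣,,♣~ 
♣♣,.,,., 
,.♣.~,., 
##,♣~♣♣. 
,,,♣@♣♣. 
#.~♣,,,. 
  ,#,,#, 
  ,~,,~# 
  .#,~#♣ 

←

♣~,.♣,,♣~
,♣♣,.,,.,
♣,.♣.~,.,
,##,♣~♣♣.
#,,,@♣♣♣.
,#.~♣,,,.
  ~,#,,#,
   ,~,,~#
   .#,~#♣

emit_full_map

        ,.~,,.~~.,,
        ,#,,,,.,,~,
        ,.♣~,.♣,,♣~
♣,..,....,,♣♣,.,,.,
.,~,,,.,~~♣,.♣.~,.,
,.,♣.,♣♣.,,##,♣~♣♣.
♣#,,~,♣,,.#,,,@♣♣♣.
#,♣♣,♣,~~#,#.~♣,,,.
#,.~♣       ~,#,,#,
             ,~,,~#
             .#,~#♣
             .♣#,,♣


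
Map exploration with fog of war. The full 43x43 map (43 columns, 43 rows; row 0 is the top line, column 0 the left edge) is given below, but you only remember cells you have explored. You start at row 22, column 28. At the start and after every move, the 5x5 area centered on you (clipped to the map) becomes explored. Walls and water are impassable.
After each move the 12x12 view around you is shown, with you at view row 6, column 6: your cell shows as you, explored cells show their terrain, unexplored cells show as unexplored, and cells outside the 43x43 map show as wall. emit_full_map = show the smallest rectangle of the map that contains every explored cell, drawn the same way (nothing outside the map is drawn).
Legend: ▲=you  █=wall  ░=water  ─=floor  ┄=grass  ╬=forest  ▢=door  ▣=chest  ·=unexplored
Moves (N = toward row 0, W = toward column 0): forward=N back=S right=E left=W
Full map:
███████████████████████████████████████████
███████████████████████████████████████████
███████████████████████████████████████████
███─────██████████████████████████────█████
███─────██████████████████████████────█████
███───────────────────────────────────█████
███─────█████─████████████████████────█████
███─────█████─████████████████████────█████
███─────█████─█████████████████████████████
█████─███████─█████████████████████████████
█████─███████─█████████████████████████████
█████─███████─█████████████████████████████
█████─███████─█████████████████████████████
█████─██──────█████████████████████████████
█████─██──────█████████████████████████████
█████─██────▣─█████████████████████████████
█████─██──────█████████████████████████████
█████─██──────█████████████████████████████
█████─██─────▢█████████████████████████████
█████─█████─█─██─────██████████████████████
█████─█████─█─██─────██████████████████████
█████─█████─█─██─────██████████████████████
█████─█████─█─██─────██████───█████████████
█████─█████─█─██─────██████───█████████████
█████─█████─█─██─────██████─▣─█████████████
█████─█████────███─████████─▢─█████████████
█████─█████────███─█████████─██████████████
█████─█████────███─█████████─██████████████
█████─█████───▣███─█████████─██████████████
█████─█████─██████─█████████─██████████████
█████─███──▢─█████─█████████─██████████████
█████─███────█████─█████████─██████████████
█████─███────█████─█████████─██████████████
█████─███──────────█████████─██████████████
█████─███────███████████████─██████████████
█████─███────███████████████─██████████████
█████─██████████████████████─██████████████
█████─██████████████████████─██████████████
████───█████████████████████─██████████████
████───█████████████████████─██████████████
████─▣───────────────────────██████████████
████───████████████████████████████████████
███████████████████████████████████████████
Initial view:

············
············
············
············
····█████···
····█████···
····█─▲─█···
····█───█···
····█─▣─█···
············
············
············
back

············
············
············
····█████···
····█████···
····█───█···
····█─▲─█···
····█─▣─█···
····█─▢─█···
············
············
············

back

············
············
····█████···
····█████···
····█───█···
····█───█···
····█─▲─█···
····█─▢─█···
····██─██···
············
············
············

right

············
············
···█████····
···█████····
···█───██···
···█───██···
···█─▣▲██···
···█─▢─██···
···██─███···
············
············
············

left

············
············
····█████···
····█████···
····█───██··
····█───██··
····█─▲─██··
····█─▢─██··
····██─███··
············
············
············

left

············
············
·····█████··
·····█████··
····██───██·
····██───██·
····██▲▣─██·
····██─▢─██·
····███─███·
············
············
············

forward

············
············
············
·····█████··
····██████··
····██───██·
····██▲──██·
····██─▣─██·
····██─▢─██·
····███─███·
············
············

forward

············
············
············
············
····██████··
····██████··
····██▲──██·
····██───██·
····██─▣─██·
····██─▢─██·
····███─███·
············

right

············
············
············
············
···██████···
···██████···
···██─▲─██··
···██───██··
···██─▣─██··
···██─▢─██··
···███─███··
············

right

············
············
············
············
··███████···
··███████···
··██──▲██···
··██───██···
··██─▣─██···
··██─▢─██···
··███─███···
············

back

············
············
············
··███████···
··███████···
··██───██···
··██──▲██···
··██─▣─██···
··██─▢─██···
··███─███···
············
············

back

············
············
··███████···
··███████···
··██───██···
··██───██···
··██─▣▲██···
··██─▢─██···
··███─███···
············
············
············

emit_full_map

███████
███████
██───██
██───██
██─▣▲██
██─▢─██
███─███

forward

············
············
············
··███████···
··███████···
··██───██···
··██──▲██···
··██─▣─██···
··██─▢─██···
··███─███···
············
············

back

············
············
··███████···
··███████···
··██───██···
··██───██···
··██─▣▲██···
··██─▢─██···
··███─███···
············
············
············

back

············
··███████···
··███████···
··██───██···
··██───██···
··██─▣─██···
··██─▢▲██···
··███─███···
····█─███···
············
············
············

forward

············
············
··███████···
··███████···
··██───██···
··██───██···
··██─▣▲██···
··██─▢─██···
··███─███···
····█─███···
············
············

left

············
············
···███████··
···███████··
···██───██··
···██───██··
···██─▲─██··
···██─▢─██··
···███─███··
·····█─███··
············
············

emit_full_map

███████
███████
██───██
██───██
██─▲─██
██─▢─██
███─███
··█─███

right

············
············
··███████···
··███████···
··██───██···
··██───██···
··██─▣▲██···
··██─▢─██···
··███─███···
····█─███···
············
············

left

············
············
···███████··
···███████··
···██───██··
···██───██··
···██─▲─██··
···██─▢─██··
···███─███··
·····█─███··
············
············
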